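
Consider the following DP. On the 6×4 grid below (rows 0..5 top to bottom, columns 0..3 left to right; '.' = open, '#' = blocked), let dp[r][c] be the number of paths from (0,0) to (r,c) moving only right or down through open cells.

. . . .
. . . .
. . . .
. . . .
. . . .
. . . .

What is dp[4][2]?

15

r\c   0   1   2   3
  0   1   1   1   1
  1   1   2   3   4
  2   1   3   6  10
  3   1   4  10  20
  4   1   5  15  35
  5   1   6  21  56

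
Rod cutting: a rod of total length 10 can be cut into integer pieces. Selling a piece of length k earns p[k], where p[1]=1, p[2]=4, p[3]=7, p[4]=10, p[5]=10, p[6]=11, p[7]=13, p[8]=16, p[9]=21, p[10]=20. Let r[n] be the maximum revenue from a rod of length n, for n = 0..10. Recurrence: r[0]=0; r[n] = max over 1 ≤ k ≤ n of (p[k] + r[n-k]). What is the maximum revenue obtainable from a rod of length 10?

   n    0    1    2    3    4    5    6    7    8    9   10
r[n]    0    1    4    7   10   11   14   17   20   21   24

24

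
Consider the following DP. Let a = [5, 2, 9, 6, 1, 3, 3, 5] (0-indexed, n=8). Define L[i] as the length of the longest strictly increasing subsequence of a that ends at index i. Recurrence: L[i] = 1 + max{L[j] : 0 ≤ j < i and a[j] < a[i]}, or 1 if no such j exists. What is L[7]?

   i    0    1    2    3    4    5    6    7
a[i]    5    2    9    6    1    3    3    5
L[i]    1    1    2    2    1    2    2    3

3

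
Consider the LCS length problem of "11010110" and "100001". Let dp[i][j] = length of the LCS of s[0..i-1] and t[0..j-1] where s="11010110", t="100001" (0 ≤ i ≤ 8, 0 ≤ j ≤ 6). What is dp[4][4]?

2

   ''  1  0  0  0  0  1
''  0  0  0  0  0  0  0
 1  0  1  1  1  1  1  1
 1  0  1  1  1  1  1  2
 0  0  1  2  2  2  2  2
 1  0  1  2  2  2  2  3
 0  0  1  2  3  3  3  3
 1  0  1  2  3  3  3  4
 1  0  1  2  3  3  3  4
 0  0  1  2  3  4  4  4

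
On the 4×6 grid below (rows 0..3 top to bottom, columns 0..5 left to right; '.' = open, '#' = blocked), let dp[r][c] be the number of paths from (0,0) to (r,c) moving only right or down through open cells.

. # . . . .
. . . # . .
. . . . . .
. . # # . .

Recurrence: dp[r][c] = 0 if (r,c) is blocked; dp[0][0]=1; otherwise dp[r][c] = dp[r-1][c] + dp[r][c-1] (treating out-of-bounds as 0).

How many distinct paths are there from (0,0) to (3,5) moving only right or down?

6

r\c   0   1   2   3   4   5
  0   1   0   0   0   0   0
  1   1   1   1   0   0   0
  2   1   2   3   3   3   3
  3   1   3   0   0   3   6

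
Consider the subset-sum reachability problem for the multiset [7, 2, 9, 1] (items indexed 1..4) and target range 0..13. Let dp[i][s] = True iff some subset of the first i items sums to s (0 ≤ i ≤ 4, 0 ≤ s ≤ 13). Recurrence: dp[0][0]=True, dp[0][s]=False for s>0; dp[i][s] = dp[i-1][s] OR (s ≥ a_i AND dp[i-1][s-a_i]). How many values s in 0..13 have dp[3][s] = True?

5

i\s   0   1   2   3   4   5   6   7   8   9  10  11  12  13
  0   T   F   F   F   F   F   F   F   F   F   F   F   F   F
  1   T   F   F   F   F   F   F   T   F   F   F   F   F   F
  2   T   F   T   F   F   F   F   T   F   T   F   F   F   F
  3   T   F   T   F   F   F   F   T   F   T   F   T   F   F
  4   T   T   T   T   F   F   F   T   T   T   T   T   T   F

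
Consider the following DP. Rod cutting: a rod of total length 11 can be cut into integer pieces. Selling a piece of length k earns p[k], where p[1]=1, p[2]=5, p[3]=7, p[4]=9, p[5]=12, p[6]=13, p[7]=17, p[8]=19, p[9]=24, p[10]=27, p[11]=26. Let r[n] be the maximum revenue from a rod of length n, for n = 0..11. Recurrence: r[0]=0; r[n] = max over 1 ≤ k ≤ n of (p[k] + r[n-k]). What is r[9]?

24

   n    0    1    2    3    4    5    6    7    8    9   10   11
r[n]    0    1    5    7   10   12   15   17   20   24   27   29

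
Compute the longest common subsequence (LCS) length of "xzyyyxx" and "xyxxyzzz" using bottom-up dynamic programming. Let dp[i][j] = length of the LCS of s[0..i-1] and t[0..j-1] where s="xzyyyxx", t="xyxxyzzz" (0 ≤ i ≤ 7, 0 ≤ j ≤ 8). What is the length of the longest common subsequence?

   ''  x  y  x  x  y  z  z  z
''  0  0  0  0  0  0  0  0  0
 x  0  1  1  1  1  1  1  1  1
 z  0  1  1  1  1  1  2  2  2
 y  0  1  2  2  2  2  2  2  2
 y  0  1  2  2  2  3  3  3  3
 y  0  1  2  2  2  3  3  3  3
 x  0  1  2  3  3  3  3  3  3
 x  0  1  2  3  4  4  4  4  4

4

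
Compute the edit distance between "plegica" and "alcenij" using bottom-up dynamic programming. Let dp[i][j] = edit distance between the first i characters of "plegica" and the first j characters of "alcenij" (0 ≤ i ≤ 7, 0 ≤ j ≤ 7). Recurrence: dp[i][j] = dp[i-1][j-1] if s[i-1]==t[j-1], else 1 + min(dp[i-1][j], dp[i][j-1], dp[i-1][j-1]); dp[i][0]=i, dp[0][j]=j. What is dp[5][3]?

   ''  a  l  c  e  n  i  j
''  0  1  2  3  4  5  6  7
 p  1  1  2  3  4  5  6  7
 l  2  2  1  2  3  4  5  6
 e  3  3  2  2  2  3  4  5
 g  4  4  3  3  3  3  4  5
 i  5  5  4  4  4  4  3  4
 c  6  6  5  4  5  5  4  4
 a  7  6  6  5  5  6  5  5

4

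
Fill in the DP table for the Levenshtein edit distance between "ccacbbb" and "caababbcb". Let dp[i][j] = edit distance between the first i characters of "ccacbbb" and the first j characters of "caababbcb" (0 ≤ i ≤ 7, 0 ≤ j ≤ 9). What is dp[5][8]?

5

   ''  c  a  a  b  a  b  b  c  b
''  0  1  2  3  4  5  6  7  8  9
 c  1  0  1  2  3  4  5  6  7  8
 c  2  1  1  2  3  4  5  6  6  7
 a  3  2  1  1  2  3  4  5  6  7
 c  4  3  2  2  2  3  4  5  5  6
 b  5  4  3  3  2  3  3  4  5  5
 b  6  5  4  4  3  3  3  3  4  5
 b  7  6  5  5  4  4  3  3  4  4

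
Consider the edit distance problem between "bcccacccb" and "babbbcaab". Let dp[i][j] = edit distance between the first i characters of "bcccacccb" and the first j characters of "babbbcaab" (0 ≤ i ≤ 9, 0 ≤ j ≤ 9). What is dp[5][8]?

   ''  b  a  b  b  b  c  a  a  b
''  0  1  2  3  4  5  6  7  8  9
 b  1  0  1  2  3  4  5  6  7  8
 c  2  1  1  2  3  4  4  5  6  7
 c  3  2  2  2  3  4  4  5  6  7
 c  4  3  3  3  3  4  4  5  6  7
 a  5  4  3  4  4  4  5  4  5  6
 c  6  5  4  4  5  5  4  5  5  6
 c  7  6  5  5  5  6  5  5  6  6
 c  8  7  6  6  6  6  6  6  6  7
 b  9  8  7  6  6  6  7  7  7  6

5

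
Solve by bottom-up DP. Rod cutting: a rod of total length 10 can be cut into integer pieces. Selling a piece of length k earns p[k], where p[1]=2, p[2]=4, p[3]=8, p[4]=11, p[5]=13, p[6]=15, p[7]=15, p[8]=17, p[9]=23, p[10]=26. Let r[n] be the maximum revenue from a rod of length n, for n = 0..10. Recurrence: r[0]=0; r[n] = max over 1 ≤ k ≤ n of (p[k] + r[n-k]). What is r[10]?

   n    0    1    2    3    4    5    6    7    8    9   10
r[n]    0    2    4    8   11   13   16   19   22   24   27

27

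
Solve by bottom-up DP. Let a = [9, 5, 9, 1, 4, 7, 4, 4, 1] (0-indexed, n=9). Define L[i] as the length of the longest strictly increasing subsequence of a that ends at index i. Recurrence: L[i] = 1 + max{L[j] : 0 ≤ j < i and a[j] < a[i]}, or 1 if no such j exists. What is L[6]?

2

   i    0    1    2    3    4    5    6    7    8
a[i]    9    5    9    1    4    7    4    4    1
L[i]    1    1    2    1    2    3    2    2    1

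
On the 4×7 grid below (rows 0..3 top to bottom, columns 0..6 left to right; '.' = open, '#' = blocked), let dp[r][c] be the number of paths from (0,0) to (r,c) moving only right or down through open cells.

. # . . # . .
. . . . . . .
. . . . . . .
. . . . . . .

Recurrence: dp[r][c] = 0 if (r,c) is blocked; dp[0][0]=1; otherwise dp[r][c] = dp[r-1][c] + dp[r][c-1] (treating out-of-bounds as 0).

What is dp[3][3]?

10

r\c   0   1   2   3   4   5   6
  0   1   0   0   0   0   0   0
  1   1   1   1   1   1   1   1
  2   1   2   3   4   5   6   7
  3   1   3   6  10  15  21  28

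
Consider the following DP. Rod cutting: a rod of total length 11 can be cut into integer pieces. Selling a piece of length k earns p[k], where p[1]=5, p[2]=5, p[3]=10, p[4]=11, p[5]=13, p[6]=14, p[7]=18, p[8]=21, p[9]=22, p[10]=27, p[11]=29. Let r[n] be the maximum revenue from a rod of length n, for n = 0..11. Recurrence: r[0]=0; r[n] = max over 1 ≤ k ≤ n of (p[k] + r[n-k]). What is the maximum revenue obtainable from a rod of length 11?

   n    0    1    2    3    4    5    6    7    8    9   10   11
r[n]    0    5   10   15   20   25   30   35   40   45   50   55

55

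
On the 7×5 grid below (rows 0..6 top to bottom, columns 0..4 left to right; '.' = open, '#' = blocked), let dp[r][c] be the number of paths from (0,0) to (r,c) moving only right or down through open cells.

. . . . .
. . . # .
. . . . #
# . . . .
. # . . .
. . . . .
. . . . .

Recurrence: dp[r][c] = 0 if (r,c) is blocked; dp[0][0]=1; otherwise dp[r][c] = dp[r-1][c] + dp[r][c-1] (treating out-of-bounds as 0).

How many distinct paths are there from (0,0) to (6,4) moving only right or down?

114

r\c   0   1   2   3   4
  0   1   1   1   1   1
  1   1   2   3   0   1
  2   1   3   6   6   0
  3   0   3   9  15  15
  4   0   0   9  24  39
  5   0   0   9  33  72
  6   0   0   9  42 114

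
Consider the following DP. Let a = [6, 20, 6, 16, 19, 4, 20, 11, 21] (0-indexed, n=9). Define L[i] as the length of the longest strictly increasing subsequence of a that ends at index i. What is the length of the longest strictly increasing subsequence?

   i    0    1    2    3    4    5    6    7    8
a[i]    6   20    6   16   19    4   20   11   21
L[i]    1    2    1    2    3    1    4    2    5

5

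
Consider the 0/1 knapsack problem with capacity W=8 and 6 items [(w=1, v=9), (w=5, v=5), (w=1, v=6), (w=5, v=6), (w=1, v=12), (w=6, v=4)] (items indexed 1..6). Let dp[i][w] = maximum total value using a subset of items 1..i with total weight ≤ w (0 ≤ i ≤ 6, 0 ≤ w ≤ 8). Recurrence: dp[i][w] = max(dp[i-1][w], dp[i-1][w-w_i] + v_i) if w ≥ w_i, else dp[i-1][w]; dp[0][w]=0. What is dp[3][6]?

15

i\w   0   1   2   3   4   5   6   7   8
  0   0   0   0   0   0   0   0   0   0
  1   0   9   9   9   9   9   9   9   9
  2   0   9   9   9   9   9  14  14  14
  3   0   9  15  15  15  15  15  20  20
  4   0   9  15  15  15  15  15  21  21
  5   0  12  21  27  27  27  27  27  33
  6   0  12  21  27  27  27  27  27  33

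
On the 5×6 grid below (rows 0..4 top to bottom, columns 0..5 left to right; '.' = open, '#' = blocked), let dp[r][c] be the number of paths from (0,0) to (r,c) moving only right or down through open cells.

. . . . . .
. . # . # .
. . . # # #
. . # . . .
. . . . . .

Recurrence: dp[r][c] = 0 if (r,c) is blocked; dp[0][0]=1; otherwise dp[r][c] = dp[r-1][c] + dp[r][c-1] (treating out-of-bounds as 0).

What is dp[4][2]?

5

r\c   0   1   2   3   4   5
  0   1   1   1   1   1   1
  1   1   2   0   1   0   1
  2   1   3   3   0   0   0
  3   1   4   0   0   0   0
  4   1   5   5   5   5   5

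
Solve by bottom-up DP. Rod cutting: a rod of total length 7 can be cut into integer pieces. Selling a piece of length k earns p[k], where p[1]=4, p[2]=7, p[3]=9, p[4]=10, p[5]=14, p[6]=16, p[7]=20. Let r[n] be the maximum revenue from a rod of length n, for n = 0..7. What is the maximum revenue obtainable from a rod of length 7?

28

   n    0    1    2    3    4    5    6    7
r[n]    0    4    8   12   16   20   24   28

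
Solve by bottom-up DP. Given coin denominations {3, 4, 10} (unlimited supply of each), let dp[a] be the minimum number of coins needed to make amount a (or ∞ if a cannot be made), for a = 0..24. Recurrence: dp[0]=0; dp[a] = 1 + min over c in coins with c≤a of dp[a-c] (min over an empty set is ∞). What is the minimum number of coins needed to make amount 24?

 a  0  1  2  3  4  5  6  7  8  9 10 11 12 13 14 15 16 17 18 19 20 21 22 23 24
dp  0  -  -  1  1  -  2  2  2  3  1  3  3  2  2  4  3  3  3  4  2  4  4  3  3
(- denotes ∞ / unreachable)

3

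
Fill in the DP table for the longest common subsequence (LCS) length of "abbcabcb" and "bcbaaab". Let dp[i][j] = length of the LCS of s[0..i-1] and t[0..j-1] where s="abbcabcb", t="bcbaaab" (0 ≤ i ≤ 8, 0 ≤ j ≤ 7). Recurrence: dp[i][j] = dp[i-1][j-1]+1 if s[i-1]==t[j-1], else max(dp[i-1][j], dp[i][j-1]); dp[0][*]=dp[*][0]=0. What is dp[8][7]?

   ''  b  c  b  a  a  a  b
''  0  0  0  0  0  0  0  0
 a  0  0  0  0  1  1  1  1
 b  0  1  1  1  1  1  1  2
 b  0  1  1  2  2  2  2  2
 c  0  1  2  2  2  2  2  2
 a  0  1  2  2  3  3  3  3
 b  0  1  2  3  3  3  3  4
 c  0  1  2  3  3  3  3  4
 b  0  1  2  3  3  3  3  4

4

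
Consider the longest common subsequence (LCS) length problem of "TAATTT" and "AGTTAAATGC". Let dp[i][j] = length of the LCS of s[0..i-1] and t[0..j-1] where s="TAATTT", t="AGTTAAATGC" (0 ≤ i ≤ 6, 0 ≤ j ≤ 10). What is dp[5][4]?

   ''  A  G  T  T  A  A  A  T  G  C
''  0  0  0  0  0  0  0  0  0  0  0
 T  0  0  0  1  1  1  1  1  1  1  1
 A  0  1  1  1  1  2  2  2  2  2  2
 A  0  1  1  1  1  2  3  3  3  3  3
 T  0  1  1  2  2  2  3  3  4  4  4
 T  0  1  1  2  3  3  3  3  4  4  4
 T  0  1  1  2  3  3  3  3  4  4  4

3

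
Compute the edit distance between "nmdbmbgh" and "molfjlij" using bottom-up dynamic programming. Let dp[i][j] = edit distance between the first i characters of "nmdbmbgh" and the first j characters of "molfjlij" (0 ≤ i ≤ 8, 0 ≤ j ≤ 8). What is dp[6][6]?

   ''  m  o  l  f  j  l  i  j
''  0  1  2  3  4  5  6  7  8
 n  1  1  2  3  4  5  6  7  8
 m  2  1  2  3  4  5  6  7  8
 d  3  2  2  3  4  5  6  7  8
 b  4  3  3  3  4  5  6  7  8
 m  5  4  4  4  4  5  6  7  8
 b  6  5  5  5  5  5  6  7  8
 g  7  6  6  6  6  6  6  7  8
 h  8  7  7  7  7  7  7  7  8

6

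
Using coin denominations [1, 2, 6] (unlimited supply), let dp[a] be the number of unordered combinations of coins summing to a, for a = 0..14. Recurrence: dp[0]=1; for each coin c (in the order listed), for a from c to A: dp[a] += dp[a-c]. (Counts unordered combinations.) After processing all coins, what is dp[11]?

9

after  coin     0     1     2     3     4     5     6     7     8     9    10    11    12    13    14
          1     1     1     1     1     1     1     1     1     1     1     1     1     1     1     1
          2     1     1     2     2     3     3     4     4     5     5     6     6     7     7     8
          6     1     1     2     2     3     3     5     5     7     7     9     9    12    12    15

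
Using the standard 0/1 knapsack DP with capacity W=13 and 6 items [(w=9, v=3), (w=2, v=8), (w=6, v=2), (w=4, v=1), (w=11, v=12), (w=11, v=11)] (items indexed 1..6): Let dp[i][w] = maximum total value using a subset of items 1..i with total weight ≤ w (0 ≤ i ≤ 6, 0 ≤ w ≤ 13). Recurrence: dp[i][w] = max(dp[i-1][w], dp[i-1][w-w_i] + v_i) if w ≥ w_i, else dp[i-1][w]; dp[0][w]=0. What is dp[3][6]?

8

i\w   0   1   2   3   4   5   6   7   8   9  10  11  12  13
  0   0   0   0   0   0   0   0   0   0   0   0   0   0   0
  1   0   0   0   0   0   0   0   0   0   3   3   3   3   3
  2   0   0   8   8   8   8   8   8   8   8   8  11  11  11
  3   0   0   8   8   8   8   8   8  10  10  10  11  11  11
  4   0   0   8   8   8   8   9   9  10  10  10  11  11  11
  5   0   0   8   8   8   8   9   9  10  10  10  12  12  20
  6   0   0   8   8   8   8   9   9  10  10  10  12  12  20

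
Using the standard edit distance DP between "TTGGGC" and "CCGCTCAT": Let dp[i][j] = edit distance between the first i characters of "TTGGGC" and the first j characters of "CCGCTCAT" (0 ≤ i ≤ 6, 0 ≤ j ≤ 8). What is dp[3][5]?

   ''  C  C  G  C  T  C  A  T
''  0  1  2  3  4  5  6  7  8
 T  1  1  2  3  4  4  5  6  7
 T  2  2  2  3  4  4  5  6  6
 G  3  3  3  2  3  4  5  6  7
 G  4  4  4  3  3  4  5  6  7
 G  5  5  5  4  4  4  5  6  7
 C  6  5  5  5  4  5  4  5  6

4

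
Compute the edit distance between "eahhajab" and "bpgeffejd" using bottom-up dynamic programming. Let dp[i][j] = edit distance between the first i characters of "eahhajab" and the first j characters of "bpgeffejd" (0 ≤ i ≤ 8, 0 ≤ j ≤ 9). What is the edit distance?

   ''  b  p  g  e  f  f  e  j  d
''  0  1  2  3  4  5  6  7  8  9
 e  1  1  2  3  3  4  5  6  7  8
 a  2  2  2  3  4  4  5  6  7  8
 h  3  3  3  3  4  5  5  6  7  8
 h  4  4  4  4  4  5  6  6  7  8
 a  5  5  5  5  5  5  6  7  7  8
 j  6  6  6  6  6  6  6  7  7  8
 a  7  7  7  7  7  7  7  7  8  8
 b  8  7  8  8  8  8  8  8  8  9

9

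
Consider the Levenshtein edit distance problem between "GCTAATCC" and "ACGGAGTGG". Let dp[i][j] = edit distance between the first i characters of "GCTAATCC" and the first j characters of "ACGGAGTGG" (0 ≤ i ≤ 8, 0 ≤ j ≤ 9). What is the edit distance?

6

   ''  A  C  G  G  A  G  T  G  G
''  0  1  2  3  4  5  6  7  8  9
 G  1  1  2  2  3  4  5  6  7  8
 C  2  2  1  2  3  4  5  6  7  8
 T  3  3  2  2  3  4  5  5  6  7
 A  4  3  3  3  3  3  4  5  6  7
 A  5  4  4  4  4  3  4  5  6  7
 T  6  5  5  5  5  4  4  4  5  6
 C  7  6  5  6  6  5  5  5  5  6
 C  8  7  6  6  7  6  6  6  6  6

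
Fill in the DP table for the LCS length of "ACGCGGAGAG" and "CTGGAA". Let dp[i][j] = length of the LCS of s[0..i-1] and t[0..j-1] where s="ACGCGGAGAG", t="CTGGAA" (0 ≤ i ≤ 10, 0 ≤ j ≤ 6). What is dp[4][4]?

2

   ''  C  T  G  G  A  A
''  0  0  0  0  0  0  0
 A  0  0  0  0  0  1  1
 C  0  1  1  1  1  1  1
 G  0  1  1  2  2  2  2
 C  0  1  1  2  2  2  2
 G  0  1  1  2  3  3  3
 G  0  1  1  2  3  3  3
 A  0  1  1  2  3  4  4
 G  0  1  1  2  3  4  4
 A  0  1  1  2  3  4  5
 G  0  1  1  2  3  4  5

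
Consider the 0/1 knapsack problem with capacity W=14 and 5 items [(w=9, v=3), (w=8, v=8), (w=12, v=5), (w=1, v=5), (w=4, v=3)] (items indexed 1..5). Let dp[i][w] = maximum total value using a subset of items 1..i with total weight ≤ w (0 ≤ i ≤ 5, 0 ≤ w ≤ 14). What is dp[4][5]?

i\w   0   1   2   3   4   5   6   7   8   9  10  11  12  13  14
  0   0   0   0   0   0   0   0   0   0   0   0   0   0   0   0
  1   0   0   0   0   0   0   0   0   0   3   3   3   3   3   3
  2   0   0   0   0   0   0   0   0   8   8   8   8   8   8   8
  3   0   0   0   0   0   0   0   0   8   8   8   8   8   8   8
  4   0   5   5   5   5   5   5   5   8  13  13  13  13  13  13
  5   0   5   5   5   5   8   8   8   8  13  13  13  13  16  16

5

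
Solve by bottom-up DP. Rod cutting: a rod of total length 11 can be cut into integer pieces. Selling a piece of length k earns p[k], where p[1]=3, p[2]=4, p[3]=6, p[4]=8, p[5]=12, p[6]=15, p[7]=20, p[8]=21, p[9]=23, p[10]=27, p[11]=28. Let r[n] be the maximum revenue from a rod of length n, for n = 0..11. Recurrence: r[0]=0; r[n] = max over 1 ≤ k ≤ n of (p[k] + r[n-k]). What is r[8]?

   n    0    1    2    3    4    5    6    7    8    9   10   11
r[n]    0    3    6    9   12   15   18   21   24   27   30   33

24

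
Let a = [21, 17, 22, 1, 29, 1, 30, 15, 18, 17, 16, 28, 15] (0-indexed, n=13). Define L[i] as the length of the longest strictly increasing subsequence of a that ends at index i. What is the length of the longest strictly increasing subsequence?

4

   i    0    1    2    3    4    5    6    7    8    9   10   11   12
a[i]   21   17   22    1   29    1   30   15   18   17   16   28   15
L[i]    1    1    2    1    3    1    4    2    3    3    3    4    2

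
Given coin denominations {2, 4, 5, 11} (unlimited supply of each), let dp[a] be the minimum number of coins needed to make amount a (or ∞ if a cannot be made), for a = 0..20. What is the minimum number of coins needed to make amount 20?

 a  0  1  2  3  4  5  6  7  8  9 10 11 12 13 14 15 16 17 18 19 20
dp  0  -  1  -  1  1  2  2  2  2  2  1  3  2  3  2  2  3  3  3  3
(- denotes ∞ / unreachable)

3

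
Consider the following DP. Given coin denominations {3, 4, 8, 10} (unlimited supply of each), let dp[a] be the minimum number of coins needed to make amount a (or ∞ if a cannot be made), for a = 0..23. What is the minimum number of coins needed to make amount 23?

 a  0  1  2  3  4  5  6  7  8  9 10 11 12 13 14 15 16 17 18 19 20 21 22 23
dp  0  -  -  1  1  -  2  2  1  3  1  2  2  2  2  3  2  3  2  3  2  3  3  3
(- denotes ∞ / unreachable)

3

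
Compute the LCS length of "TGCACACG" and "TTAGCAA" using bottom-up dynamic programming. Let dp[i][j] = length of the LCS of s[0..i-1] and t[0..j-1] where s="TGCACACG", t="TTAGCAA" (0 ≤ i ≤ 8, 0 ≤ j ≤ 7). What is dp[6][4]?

2

   ''  T  T  A  G  C  A  A
''  0  0  0  0  0  0  0  0
 T  0  1  1  1  1  1  1  1
 G  0  1  1  1  2  2  2  2
 C  0  1  1  1  2  3  3  3
 A  0  1  1  2  2  3  4  4
 C  0  1  1  2  2  3  4  4
 A  0  1  1  2  2  3  4  5
 C  0  1  1  2  2  3  4  5
 G  0  1  1  2  3  3  4  5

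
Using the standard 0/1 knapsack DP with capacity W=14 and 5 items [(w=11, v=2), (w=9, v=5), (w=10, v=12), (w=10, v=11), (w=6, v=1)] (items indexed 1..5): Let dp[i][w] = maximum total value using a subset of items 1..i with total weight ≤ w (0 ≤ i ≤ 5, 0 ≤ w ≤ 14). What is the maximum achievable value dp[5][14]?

i\w   0   1   2   3   4   5   6   7   8   9  10  11  12  13  14
  0   0   0   0   0   0   0   0   0   0   0   0   0   0   0   0
  1   0   0   0   0   0   0   0   0   0   0   0   2   2   2   2
  2   0   0   0   0   0   0   0   0   0   5   5   5   5   5   5
  3   0   0   0   0   0   0   0   0   0   5  12  12  12  12  12
  4   0   0   0   0   0   0   0   0   0   5  12  12  12  12  12
  5   0   0   0   0   0   0   1   1   1   5  12  12  12  12  12

12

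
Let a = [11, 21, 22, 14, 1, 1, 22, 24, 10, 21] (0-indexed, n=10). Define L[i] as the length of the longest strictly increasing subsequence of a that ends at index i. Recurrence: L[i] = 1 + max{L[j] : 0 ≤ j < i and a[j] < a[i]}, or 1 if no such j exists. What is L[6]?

3

   i    0    1    2    3    4    5    6    7    8    9
a[i]   11   21   22   14    1    1   22   24   10   21
L[i]    1    2    3    2    1    1    3    4    2    3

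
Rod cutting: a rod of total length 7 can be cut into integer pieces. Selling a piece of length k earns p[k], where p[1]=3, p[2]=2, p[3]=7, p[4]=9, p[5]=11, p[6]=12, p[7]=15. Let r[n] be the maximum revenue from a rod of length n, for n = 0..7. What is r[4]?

   n    0    1    2    3    4    5    6    7
r[n]    0    3    6    9   12   15   18   21

12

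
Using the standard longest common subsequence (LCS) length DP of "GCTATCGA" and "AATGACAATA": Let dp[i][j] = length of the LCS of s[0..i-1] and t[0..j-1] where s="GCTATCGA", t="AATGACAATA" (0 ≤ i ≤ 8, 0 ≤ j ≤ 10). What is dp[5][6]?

2

   ''  A  A  T  G  A  C  A  A  T  A
''  0  0  0  0  0  0  0  0  0  0  0
 G  0  0  0  0  1  1  1  1  1  1  1
 C  0  0  0  0  1  1  2  2  2  2  2
 T  0  0  0  1  1  1  2  2  2  3  3
 A  0  1  1  1  1  2  2  3  3  3  4
 T  0  1  1  2  2  2  2  3  3  4  4
 C  0  1  1  2  2  2  3  3  3  4  4
 G  0  1  1  2  3  3  3  3  3  4  4
 A  0  1  2  2  3  4  4  4  4  4  5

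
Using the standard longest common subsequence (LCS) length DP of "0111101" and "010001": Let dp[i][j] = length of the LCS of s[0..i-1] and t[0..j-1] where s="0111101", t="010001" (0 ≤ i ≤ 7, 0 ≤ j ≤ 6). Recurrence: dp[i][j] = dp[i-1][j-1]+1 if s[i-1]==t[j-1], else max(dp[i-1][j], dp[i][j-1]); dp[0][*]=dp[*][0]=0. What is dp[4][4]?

2

   ''  0  1  0  0  0  1
''  0  0  0  0  0  0  0
 0  0  1  1  1  1  1  1
 1  0  1  2  2  2  2  2
 1  0  1  2  2  2  2  3
 1  0  1  2  2  2  2  3
 1  0  1  2  2  2  2  3
 0  0  1  2  3  3  3  3
 1  0  1  2  3  3  3  4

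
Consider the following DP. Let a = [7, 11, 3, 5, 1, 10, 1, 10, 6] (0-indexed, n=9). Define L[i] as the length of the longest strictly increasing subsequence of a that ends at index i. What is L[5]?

3

   i    0    1    2    3    4    5    6    7    8
a[i]    7   11    3    5    1   10    1   10    6
L[i]    1    2    1    2    1    3    1    3    3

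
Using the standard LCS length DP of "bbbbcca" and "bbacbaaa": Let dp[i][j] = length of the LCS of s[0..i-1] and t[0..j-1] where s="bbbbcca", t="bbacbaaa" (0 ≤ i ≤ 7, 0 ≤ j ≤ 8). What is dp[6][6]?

3

   ''  b  b  a  c  b  a  a  a
''  0  0  0  0  0  0  0  0  0
 b  0  1  1  1  1  1  1  1  1
 b  0  1  2  2  2  2  2  2  2
 b  0  1  2  2  2  3  3  3  3
 b  0  1  2  2  2  3  3  3  3
 c  0  1  2  2  3  3  3  3  3
 c  0  1  2  2  3  3  3  3  3
 a  0  1  2  3  3  3  4  4  4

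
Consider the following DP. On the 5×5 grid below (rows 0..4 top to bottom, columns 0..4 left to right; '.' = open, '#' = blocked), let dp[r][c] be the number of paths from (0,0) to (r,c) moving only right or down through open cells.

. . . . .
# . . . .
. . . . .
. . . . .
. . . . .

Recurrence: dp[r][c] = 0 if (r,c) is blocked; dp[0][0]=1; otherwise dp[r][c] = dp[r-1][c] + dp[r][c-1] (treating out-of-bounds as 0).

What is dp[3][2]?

4

r\c   0   1   2   3   4
  0   1   1   1   1   1
  1   0   1   2   3   4
  2   0   1   3   6  10
  3   0   1   4  10  20
  4   0   1   5  15  35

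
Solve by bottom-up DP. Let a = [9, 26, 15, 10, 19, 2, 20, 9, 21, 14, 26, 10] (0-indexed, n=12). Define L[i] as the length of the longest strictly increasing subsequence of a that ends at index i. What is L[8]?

5

   i    0    1    2    3    4    5    6    7    8    9   10   11
a[i]    9   26   15   10   19    2   20    9   21   14   26   10
L[i]    1    2    2    2    3    1    4    2    5    3    6    3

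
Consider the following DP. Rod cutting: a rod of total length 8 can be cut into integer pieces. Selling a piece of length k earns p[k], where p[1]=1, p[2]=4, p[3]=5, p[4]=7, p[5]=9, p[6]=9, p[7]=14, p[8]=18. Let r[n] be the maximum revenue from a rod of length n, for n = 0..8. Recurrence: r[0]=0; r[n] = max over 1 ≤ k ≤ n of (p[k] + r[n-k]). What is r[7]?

   n    0    1    2    3    4    5    6    7    8
r[n]    0    1    4    5    8    9   12   14   18

14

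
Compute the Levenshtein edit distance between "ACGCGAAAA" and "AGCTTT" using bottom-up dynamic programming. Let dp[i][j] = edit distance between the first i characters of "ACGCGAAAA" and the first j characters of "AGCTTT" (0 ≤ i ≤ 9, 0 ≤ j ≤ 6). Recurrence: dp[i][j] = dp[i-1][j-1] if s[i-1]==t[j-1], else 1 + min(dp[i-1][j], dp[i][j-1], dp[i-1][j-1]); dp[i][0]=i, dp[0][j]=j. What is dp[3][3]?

2

   ''  A  G  C  T  T  T
''  0  1  2  3  4  5  6
 A  1  0  1  2  3  4  5
 C  2  1  1  1  2  3  4
 G  3  2  1  2  2  3  4
 C  4  3  2  1  2  3  4
 G  5  4  3  2  2  3  4
 A  6  5  4  3  3  3  4
 A  7  6  5  4  4  4  4
 A  8  7  6  5  5  5  5
 A  9  8  7  6  6  6  6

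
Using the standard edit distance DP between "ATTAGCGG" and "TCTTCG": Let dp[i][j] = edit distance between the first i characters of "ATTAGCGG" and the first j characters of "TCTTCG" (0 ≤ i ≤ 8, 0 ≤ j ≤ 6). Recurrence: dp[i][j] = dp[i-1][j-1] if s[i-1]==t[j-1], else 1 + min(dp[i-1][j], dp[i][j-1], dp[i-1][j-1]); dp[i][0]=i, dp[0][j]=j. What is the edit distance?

5

   ''  T  C  T  T  C  G
''  0  1  2  3  4  5  6
 A  1  1  2  3  4  5  6
 T  2  1  2  2  3  4  5
 T  3  2  2  2  2  3  4
 A  4  3  3  3  3  3  4
 G  5  4  4  4  4  4  3
 C  6  5  4  5  5  4  4
 G  7  6  5  5  6  5  4
 G  8  7  6  6  6  6  5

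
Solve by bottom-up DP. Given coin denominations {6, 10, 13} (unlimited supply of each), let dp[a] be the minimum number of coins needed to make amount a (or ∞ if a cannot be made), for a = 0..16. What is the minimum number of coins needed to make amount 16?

 a  0  1  2  3  4  5  6  7  8  9 10 11 12 13 14 15 16
dp  0  -  -  -  -  -  1  -  -  -  1  -  2  1  -  -  2
(- denotes ∞ / unreachable)

2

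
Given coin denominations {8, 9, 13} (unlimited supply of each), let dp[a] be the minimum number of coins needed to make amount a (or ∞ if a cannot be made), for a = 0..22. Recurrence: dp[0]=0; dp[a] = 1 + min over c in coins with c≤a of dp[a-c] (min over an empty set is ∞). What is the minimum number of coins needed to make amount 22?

2

 a  0  1  2  3  4  5  6  7  8  9 10 11 12 13 14 15 16 17 18 19 20 21 22
dp  0  -  -  -  -  -  -  -  1  1  -  -  -  1  -  -  2  2  2  -  -  2  2
(- denotes ∞ / unreachable)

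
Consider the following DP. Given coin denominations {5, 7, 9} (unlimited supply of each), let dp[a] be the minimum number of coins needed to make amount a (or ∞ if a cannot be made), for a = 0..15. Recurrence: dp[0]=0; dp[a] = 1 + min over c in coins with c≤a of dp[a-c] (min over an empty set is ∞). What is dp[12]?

 a  0  1  2  3  4  5  6  7  8  9 10 11 12 13 14 15
dp  0  -  -  -  -  1  -  1  -  1  2  -  2  -  2  3
(- denotes ∞ / unreachable)

2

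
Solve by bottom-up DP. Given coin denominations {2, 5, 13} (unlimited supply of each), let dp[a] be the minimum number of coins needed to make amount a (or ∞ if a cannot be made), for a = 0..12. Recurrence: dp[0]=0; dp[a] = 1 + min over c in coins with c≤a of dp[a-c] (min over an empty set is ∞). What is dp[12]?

3

 a  0  1  2  3  4  5  6  7  8  9 10 11 12
dp  0  -  1  -  2  1  3  2  4  3  2  4  3
(- denotes ∞ / unreachable)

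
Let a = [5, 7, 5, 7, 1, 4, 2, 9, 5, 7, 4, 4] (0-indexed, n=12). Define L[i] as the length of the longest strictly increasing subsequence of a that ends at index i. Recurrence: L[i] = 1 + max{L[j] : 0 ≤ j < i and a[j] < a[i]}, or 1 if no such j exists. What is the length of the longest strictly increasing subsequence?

4

   i    0    1    2    3    4    5    6    7    8    9   10   11
a[i]    5    7    5    7    1    4    2    9    5    7    4    4
L[i]    1    2    1    2    1    2    2    3    3    4    3    3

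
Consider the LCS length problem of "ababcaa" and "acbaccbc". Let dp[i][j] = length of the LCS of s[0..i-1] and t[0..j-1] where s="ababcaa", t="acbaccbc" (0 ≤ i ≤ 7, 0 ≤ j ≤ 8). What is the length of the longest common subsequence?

   ''  a  c  b  a  c  c  b  c
''  0  0  0  0  0  0  0  0  0
 a  0  1  1  1  1  1  1  1  1
 b  0  1  1  2  2  2  2  2  2
 a  0  1  1  2  3  3  3  3  3
 b  0  1  1  2  3  3  3  4  4
 c  0  1  2  2  3  4  4  4  5
 a  0  1  2  2  3  4  4  4  5
 a  0  1  2  2  3  4  4  4  5

5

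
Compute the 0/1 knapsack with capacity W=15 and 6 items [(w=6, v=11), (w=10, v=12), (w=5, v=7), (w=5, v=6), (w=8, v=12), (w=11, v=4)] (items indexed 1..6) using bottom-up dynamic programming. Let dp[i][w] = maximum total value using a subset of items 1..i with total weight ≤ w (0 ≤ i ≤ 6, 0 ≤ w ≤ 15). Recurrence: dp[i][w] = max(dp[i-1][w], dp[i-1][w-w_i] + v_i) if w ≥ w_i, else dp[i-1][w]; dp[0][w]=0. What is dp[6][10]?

i\w   0   1   2   3   4   5   6   7   8   9  10  11  12  13  14  15
  0   0   0   0   0   0   0   0   0   0   0   0   0   0   0   0   0
  1   0   0   0   0   0   0  11  11  11  11  11  11  11  11  11  11
  2   0   0   0   0   0   0  11  11  11  11  12  12  12  12  12  12
  3   0   0   0   0   0   7  11  11  11  11  12  18  18  18  18  19
  4   0   0   0   0   0   7  11  11  11  11  13  18  18  18  18  19
  5   0   0   0   0   0   7  11  11  12  12  13  18  18  19  23  23
  6   0   0   0   0   0   7  11  11  12  12  13  18  18  19  23  23

13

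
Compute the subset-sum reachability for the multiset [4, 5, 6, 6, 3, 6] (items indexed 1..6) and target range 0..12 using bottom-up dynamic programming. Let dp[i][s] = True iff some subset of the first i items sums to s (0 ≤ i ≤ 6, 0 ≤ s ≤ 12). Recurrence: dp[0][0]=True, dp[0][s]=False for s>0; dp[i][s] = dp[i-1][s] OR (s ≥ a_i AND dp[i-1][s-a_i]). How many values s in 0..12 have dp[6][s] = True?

i\s   0   1   2   3   4   5   6   7   8   9  10  11  12
  0   T   F   F   F   F   F   F   F   F   F   F   F   F
  1   T   F   F   F   T   F   F   F   F   F   F   F   F
  2   T   F   F   F   T   T   F   F   F   T   F   F   F
  3   T   F   F   F   T   T   T   F   F   T   T   T   F
  4   T   F   F   F   T   T   T   F   F   T   T   T   T
  5   T   F   F   T   T   T   T   T   T   T   T   T   T
  6   T   F   F   T   T   T   T   T   T   T   T   T   T

11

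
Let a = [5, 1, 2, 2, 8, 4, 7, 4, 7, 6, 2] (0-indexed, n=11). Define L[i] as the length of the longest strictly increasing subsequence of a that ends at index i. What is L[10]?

2

   i    0    1    2    3    4    5    6    7    8    9   10
a[i]    5    1    2    2    8    4    7    4    7    6    2
L[i]    1    1    2    2    3    3    4    3    4    4    2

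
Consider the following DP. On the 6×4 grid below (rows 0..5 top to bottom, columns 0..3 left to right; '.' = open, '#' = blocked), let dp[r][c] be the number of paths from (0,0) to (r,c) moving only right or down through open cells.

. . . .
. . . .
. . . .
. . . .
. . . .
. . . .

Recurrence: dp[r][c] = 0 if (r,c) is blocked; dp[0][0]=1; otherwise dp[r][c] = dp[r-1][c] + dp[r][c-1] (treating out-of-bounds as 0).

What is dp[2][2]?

r\c   0   1   2   3
  0   1   1   1   1
  1   1   2   3   4
  2   1   3   6  10
  3   1   4  10  20
  4   1   5  15  35
  5   1   6  21  56

6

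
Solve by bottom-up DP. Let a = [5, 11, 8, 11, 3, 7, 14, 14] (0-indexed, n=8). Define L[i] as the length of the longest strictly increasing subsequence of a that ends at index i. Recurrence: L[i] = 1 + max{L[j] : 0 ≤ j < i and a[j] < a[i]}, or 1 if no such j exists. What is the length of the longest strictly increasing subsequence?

4

   i    0    1    2    3    4    5    6    7
a[i]    5   11    8   11    3    7   14   14
L[i]    1    2    2    3    1    2    4    4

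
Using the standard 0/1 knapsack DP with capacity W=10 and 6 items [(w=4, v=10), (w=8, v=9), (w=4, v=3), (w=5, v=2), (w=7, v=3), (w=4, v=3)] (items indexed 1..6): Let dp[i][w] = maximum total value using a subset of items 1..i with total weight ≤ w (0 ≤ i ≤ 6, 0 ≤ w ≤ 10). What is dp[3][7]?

i\w   0   1   2   3   4   5   6   7   8   9  10
  0   0   0   0   0   0   0   0   0   0   0   0
  1   0   0   0   0  10  10  10  10  10  10  10
  2   0   0   0   0  10  10  10  10  10  10  10
  3   0   0   0   0  10  10  10  10  13  13  13
  4   0   0   0   0  10  10  10  10  13  13  13
  5   0   0   0   0  10  10  10  10  13  13  13
  6   0   0   0   0  10  10  10  10  13  13  13

10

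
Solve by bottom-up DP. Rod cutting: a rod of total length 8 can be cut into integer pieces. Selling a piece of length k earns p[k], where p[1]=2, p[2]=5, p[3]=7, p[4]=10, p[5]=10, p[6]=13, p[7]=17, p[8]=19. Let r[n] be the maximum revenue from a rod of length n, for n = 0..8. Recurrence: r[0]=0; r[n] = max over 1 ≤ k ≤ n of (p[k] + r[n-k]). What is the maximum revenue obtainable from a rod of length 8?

20

   n    0    1    2    3    4    5    6    7    8
r[n]    0    2    5    7   10   12   15   17   20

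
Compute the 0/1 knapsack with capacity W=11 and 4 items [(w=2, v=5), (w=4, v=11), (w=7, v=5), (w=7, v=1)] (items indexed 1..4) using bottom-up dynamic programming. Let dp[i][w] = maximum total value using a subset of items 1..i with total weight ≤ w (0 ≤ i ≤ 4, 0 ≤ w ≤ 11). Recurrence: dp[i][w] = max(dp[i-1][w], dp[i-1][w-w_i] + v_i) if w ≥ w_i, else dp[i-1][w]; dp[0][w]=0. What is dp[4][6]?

16

i\w   0   1   2   3   4   5   6   7   8   9  10  11
  0   0   0   0   0   0   0   0   0   0   0   0   0
  1   0   0   5   5   5   5   5   5   5   5   5   5
  2   0   0   5   5  11  11  16  16  16  16  16  16
  3   0   0   5   5  11  11  16  16  16  16  16  16
  4   0   0   5   5  11  11  16  16  16  16  16  16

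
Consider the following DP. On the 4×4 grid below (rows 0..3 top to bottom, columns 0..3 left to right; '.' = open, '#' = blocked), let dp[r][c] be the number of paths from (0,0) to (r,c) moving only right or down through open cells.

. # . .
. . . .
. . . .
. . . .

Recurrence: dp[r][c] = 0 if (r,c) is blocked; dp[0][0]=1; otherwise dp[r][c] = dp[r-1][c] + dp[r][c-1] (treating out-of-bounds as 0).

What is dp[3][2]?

r\c   0   1   2   3
  0   1   0   0   0
  1   1   1   1   1
  2   1   2   3   4
  3   1   3   6  10

6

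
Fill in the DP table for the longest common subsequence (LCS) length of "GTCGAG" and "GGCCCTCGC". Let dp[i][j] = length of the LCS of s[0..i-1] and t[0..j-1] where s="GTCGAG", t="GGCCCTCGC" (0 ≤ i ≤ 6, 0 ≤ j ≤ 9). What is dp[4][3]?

2

   ''  G  G  C  C  C  T  C  G  C
''  0  0  0  0  0  0  0  0  0  0
 G  0  1  1  1  1  1  1  1  1  1
 T  0  1  1  1  1  1  2  2  2  2
 C  0  1  1  2  2  2  2  3  3  3
 G  0  1  2  2  2  2  2  3  4  4
 A  0  1  2  2  2  2  2  3  4  4
 G  0  1  2  2  2  2  2  3  4  4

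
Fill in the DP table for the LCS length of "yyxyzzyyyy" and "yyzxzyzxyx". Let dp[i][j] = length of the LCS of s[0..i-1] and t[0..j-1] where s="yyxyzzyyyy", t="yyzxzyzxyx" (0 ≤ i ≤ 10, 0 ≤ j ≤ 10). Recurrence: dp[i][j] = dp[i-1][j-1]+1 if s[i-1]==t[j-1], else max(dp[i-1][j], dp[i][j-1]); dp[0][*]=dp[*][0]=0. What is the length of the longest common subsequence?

6

   ''  y  y  z  x  z  y  z  x  y  x
''  0  0  0  0  0  0  0  0  0  0  0
 y  0  1  1  1  1  1  1  1  1  1  1
 y  0  1  2  2  2  2  2  2  2  2  2
 x  0  1  2  2  3  3  3  3  3  3  3
 y  0  1  2  2  3  3  4  4  4  4  4
 z  0  1  2  3  3  4  4  5  5  5  5
 z  0  1  2  3  3  4  4  5  5  5  5
 y  0  1  2  3  3  4  5  5  5  6  6
 y  0  1  2  3  3  4  5  5  5  6  6
 y  0  1  2  3  3  4  5  5  5  6  6
 y  0  1  2  3  3  4  5  5  5  6  6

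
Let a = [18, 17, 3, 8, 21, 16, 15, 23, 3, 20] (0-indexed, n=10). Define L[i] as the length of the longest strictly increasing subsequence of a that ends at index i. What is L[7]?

4

   i    0    1    2    3    4    5    6    7    8    9
a[i]   18   17    3    8   21   16   15   23    3   20
L[i]    1    1    1    2    3    3    3    4    1    4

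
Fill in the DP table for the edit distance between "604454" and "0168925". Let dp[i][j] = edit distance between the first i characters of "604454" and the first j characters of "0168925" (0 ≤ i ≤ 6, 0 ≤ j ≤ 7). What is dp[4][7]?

6

   ''  0  1  6  8  9  2  5
''  0  1  2  3  4  5  6  7
 6  1  1  2  2  3  4  5  6
 0  2  1  2  3  3  4  5  6
 4  3  2  2  3  4  4  5  6
 4  4  3  3  3  4  5  5  6
 5  5  4  4  4  4  5  6  5
 4  6  5  5  5  5  5  6  6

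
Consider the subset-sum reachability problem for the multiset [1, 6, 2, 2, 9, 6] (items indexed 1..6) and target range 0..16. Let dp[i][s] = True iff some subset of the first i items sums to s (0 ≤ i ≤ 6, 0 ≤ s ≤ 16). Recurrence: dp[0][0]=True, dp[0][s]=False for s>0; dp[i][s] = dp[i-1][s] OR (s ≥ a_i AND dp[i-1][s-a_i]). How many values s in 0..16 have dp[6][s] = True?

i\s   0   1   2   3   4   5   6   7   8   9  10  11  12  13  14  15  16
  0   T   F   F   F   F   F   F   F   F   F   F   F   F   F   F   F   F
  1   T   T   F   F   F   F   F   F   F   F   F   F   F   F   F   F   F
  2   T   T   F   F   F   F   T   T   F   F   F   F   F   F   F   F   F
  3   T   T   T   T   F   F   T   T   T   T   F   F   F   F   F   F   F
  4   T   T   T   T   T   T   T   T   T   T   T   T   F   F   F   F   F
  5   T   T   T   T   T   T   T   T   T   T   T   T   T   T   T   T   T
  6   T   T   T   T   T   T   T   T   T   T   T   T   T   T   T   T   T

17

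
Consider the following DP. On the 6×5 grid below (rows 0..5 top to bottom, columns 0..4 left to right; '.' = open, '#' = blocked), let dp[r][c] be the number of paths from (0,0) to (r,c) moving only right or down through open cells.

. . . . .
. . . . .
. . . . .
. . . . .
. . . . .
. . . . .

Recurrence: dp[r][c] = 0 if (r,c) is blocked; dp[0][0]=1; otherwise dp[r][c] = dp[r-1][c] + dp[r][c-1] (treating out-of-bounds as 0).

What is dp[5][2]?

r\c   0   1   2   3   4
  0   1   1   1   1   1
  1   1   2   3   4   5
  2   1   3   6  10  15
  3   1   4  10  20  35
  4   1   5  15  35  70
  5   1   6  21  56 126

21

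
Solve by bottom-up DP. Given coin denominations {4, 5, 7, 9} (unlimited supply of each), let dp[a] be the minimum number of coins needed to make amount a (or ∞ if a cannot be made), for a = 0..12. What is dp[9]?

 a  0  1  2  3  4  5  6  7  8  9 10 11 12
dp  0  -  -  -  1  1  -  1  2  1  2  2  2
(- denotes ∞ / unreachable)

1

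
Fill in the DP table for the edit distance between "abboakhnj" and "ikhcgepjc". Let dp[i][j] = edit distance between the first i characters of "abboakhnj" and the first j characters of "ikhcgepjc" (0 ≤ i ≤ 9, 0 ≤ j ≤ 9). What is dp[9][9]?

   ''  i  k  h  c  g  e  p  j  c
''  0  1  2  3  4  5  6  7  8  9
 a  1  1  2  3  4  5  6  7  8  9
 b  2  2  2  3  4  5  6  7  8  9
 b  3  3  3  3  4  5  6  7  8  9
 o  4  4  4  4  4  5  6  7  8  9
 a  5  5  5  5  5  5  6  7  8  9
 k  6  6  5  6  6  6  6  7  8  9
 h  7  7  6  5  6  7  7  7  8  9
 n  8  8  7  6  6  7  8  8  8  9
 j  9  9  8  7  7  7  8  9  8  9

9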